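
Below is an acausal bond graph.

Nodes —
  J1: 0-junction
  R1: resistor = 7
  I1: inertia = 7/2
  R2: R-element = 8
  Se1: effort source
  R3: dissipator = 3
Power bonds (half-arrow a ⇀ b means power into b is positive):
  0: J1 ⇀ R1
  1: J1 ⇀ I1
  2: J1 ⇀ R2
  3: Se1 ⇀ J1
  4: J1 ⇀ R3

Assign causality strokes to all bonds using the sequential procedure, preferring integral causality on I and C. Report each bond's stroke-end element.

β3 |J1  (source Se1 imposes e)
β0 |R1  (J1: bond 3 brought effort, rest push out)
β1 |I1  (0-jn J1 has e-setter on 3)
β2 |R2  (J1 effort already set via bond 3)
β4 |R3  (0-jn J1 has e-setter on 3)

#0 stroke→R1
#1 stroke→I1
#2 stroke→R2
#3 stroke→J1
#4 stroke→R3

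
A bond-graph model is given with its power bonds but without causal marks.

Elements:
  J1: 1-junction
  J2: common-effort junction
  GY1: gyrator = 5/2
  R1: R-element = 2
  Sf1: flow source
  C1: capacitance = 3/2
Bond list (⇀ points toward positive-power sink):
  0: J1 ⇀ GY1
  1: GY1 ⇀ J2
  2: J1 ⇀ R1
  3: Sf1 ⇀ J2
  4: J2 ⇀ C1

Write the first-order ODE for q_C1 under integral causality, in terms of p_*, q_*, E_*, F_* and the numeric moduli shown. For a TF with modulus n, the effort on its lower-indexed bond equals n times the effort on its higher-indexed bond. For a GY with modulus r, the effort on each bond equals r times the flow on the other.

β3 |Sf1  (Sf1: flow source, stroke at near end)
β4 |J2  (prefer integral on C1)
β1 |GY1  (common-e at J2 fixed by 4)
β0 |GY1  (GY GY1: same side as bond 1)
β2 |J1  (common-f at J1 fixed by 0)

dq_C1/dt = F_Sf1 - 16*q_C1/75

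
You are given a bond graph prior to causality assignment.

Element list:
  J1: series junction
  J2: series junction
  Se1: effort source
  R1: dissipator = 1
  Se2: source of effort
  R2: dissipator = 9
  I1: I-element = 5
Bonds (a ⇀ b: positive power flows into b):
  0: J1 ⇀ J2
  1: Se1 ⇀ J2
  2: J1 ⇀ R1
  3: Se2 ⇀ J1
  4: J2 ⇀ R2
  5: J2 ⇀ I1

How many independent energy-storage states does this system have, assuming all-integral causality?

b1 →J2  (source Se1 imposes e)
b3 →J1  (Se2 (Se) sets effort on bond)
b5 →I1  (I1: I, integral causality)
b0 →J2  (J2: bond 5 brought flow, rest push out)
b4 →J2  (1-jn J2 has f-setter on 5)
b2 →J1  (common-f at J1 fixed by 0)

1  (I1 all integral)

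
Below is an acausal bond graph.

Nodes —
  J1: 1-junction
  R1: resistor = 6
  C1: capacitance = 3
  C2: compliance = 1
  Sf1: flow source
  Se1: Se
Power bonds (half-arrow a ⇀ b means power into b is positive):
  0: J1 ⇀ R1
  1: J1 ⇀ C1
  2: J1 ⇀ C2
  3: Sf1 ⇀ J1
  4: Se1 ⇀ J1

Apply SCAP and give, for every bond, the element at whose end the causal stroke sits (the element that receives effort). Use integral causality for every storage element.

β3 →Sf1  (Sf1 (Sf) sets flow on bond)
β4 →J1  (Se1 (Se) sets effort on bond)
β0 →J1  (1-jn J1 has f-setter on 3)
β1 →J1  (1-jn J1 has f-setter on 3)
β2 →J1  (common-f at J1 fixed by 3)

β0 |J1
β1 |J1
β2 |J1
β3 |Sf1
β4 |J1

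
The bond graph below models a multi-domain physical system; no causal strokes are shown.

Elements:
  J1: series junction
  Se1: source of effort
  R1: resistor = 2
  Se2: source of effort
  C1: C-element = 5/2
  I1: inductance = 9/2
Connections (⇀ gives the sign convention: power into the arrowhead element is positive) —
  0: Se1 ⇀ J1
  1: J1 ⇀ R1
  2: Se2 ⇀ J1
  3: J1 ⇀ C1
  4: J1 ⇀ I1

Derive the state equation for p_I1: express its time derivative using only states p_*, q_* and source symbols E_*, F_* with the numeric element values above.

#0 stroke at J1  (Se1: effort source, stroke at far end)
#2 stroke at J1  (source Se2 imposes e)
#3 stroke at J1  (C1: C, integral causality)
#4 stroke at I1  (I1 outputs flow p/I1)
#1 stroke at J1  (J1: bond 4 brought flow, rest push out)

dp_I1/dt = E_Se1 + E_Se2 - 4*p_I1/9 - 2*q_C1/5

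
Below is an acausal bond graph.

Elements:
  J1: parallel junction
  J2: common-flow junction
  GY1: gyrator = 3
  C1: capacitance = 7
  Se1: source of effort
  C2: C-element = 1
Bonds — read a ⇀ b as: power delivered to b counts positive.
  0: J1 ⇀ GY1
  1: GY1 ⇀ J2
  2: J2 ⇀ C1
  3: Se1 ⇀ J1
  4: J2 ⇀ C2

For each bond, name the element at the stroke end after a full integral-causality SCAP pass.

β3 stroke at J1  (Se1 fixes effort; stroke away)
β0 stroke at GY1  (common-e at J1 fixed by 3)
β1 stroke at GY1  (through GY1, causality inverts; strokes same side of GY1)
β2 stroke at J2  (J2: bond 1 brought flow, rest push out)
β4 stroke at J2  (J2 flow already set via bond 1)

β0 stroke→GY1
β1 stroke→GY1
β2 stroke→J2
β3 stroke→J1
β4 stroke→J2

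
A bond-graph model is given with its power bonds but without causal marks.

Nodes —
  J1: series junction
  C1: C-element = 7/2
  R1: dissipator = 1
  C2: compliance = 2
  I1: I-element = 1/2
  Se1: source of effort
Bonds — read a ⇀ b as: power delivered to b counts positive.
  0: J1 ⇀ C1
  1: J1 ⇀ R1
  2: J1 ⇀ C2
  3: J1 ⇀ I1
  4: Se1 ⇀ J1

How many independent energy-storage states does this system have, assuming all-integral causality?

bond 4 stroke→J1  (Se1: effort source, stroke at far end)
bond 0 stroke→J1  (C1 integral (e out))
bond 2 stroke→J1  (prefer integral on C2)
bond 3 stroke→I1  (I1: I, integral causality)
bond 1 stroke→J1  (common-f at J1 fixed by 3)

3  (C1, C2, I1 all integral)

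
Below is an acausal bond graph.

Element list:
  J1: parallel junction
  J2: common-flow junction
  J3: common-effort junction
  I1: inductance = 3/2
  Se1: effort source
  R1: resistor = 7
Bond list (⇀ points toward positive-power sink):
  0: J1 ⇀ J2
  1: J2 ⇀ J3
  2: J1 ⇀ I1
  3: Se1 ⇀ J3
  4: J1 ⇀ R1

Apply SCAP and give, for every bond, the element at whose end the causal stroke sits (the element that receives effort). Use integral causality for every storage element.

β3 stroke→J3  (Se1 (Se) sets effort on bond)
β1 stroke→J2  (J3 effort already set via bond 3)
β0 stroke→J1  (closing 1-jn rule on J2)
β2 stroke→I1  (J1: bond 0 brought effort, rest push out)
β4 stroke→R1  (common-e at J1 fixed by 0)

#0 stroke at J1
#1 stroke at J2
#2 stroke at I1
#3 stroke at J3
#4 stroke at R1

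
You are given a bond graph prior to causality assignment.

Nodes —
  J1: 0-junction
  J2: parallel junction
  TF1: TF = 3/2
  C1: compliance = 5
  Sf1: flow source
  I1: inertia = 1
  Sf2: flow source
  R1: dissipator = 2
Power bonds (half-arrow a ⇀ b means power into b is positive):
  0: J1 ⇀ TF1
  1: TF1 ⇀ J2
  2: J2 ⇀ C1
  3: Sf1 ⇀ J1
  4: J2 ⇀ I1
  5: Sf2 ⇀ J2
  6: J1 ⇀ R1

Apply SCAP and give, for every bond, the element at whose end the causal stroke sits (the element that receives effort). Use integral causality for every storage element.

b3 stroke at Sf1  (Sf1 (Sf) sets flow on bond)
b5 stroke at Sf2  (Sf2 (Sf) sets flow on bond)
b2 stroke at J2  (C1: C, integral causality)
b1 stroke at TF1  (J2 effort already set via bond 2)
b4 stroke at I1  (0-jn J2 has e-setter on 2)
b0 stroke at J1  (TF TF1: opposite of bond 1)
b6 stroke at R1  (J1 effort already set via bond 0)

b0 stroke→J1
b1 stroke→TF1
b2 stroke→J2
b3 stroke→Sf1
b4 stroke→I1
b5 stroke→Sf2
b6 stroke→R1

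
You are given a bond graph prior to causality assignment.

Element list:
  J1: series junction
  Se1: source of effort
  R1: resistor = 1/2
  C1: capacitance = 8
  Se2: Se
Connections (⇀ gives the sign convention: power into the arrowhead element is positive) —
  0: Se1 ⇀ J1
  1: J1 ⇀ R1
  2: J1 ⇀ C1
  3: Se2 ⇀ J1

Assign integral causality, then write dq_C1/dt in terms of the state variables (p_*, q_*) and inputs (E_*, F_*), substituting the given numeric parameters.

dq_C1/dt = 2*E_Se1 + 2*E_Se2 - q_C1/4

#0 stroke at J1  (Se1: effort source, stroke at far end)
#3 stroke at J1  (Se2: effort source, stroke at far end)
#2 stroke at J1  (C1: C, integral causality)
#1 stroke at R1  (only one flow-in slot at J1)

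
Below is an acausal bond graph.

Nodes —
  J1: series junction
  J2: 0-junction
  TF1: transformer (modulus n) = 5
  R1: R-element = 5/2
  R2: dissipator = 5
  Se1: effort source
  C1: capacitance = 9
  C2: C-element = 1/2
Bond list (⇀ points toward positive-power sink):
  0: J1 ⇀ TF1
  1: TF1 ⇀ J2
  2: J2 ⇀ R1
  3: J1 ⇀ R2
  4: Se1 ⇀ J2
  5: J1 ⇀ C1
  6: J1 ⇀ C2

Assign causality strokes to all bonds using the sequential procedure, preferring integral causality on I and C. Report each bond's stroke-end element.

bond 4 |J2  (Se1 fixes effort; stroke away)
bond 1 |TF1  (J2: bond 4 brought effort, rest push out)
bond 2 |R1  (J2: bond 4 brought effort, rest push out)
bond 0 |J1  (TF1: transformer flips bond 1)
bond 5 |J1  (C1 outputs effort q/C1)
bond 6 |J1  (C2 outputs effort q/C2)
bond 3 |R2  (closing 1-jn rule on J1)

b0 stroke at J1
b1 stroke at TF1
b2 stroke at R1
b3 stroke at R2
b4 stroke at J2
b5 stroke at J1
b6 stroke at J1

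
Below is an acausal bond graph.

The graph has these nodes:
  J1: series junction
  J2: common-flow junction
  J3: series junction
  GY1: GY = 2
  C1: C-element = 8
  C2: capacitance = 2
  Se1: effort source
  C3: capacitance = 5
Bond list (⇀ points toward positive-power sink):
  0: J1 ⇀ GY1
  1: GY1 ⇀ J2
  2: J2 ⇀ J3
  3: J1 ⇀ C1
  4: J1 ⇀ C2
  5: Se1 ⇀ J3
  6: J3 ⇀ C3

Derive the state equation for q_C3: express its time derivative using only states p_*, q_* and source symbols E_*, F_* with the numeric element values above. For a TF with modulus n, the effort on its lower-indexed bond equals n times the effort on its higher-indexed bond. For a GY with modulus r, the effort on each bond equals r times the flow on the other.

β5 stroke→J3  (Se1: effort source, stroke at far end)
β3 stroke→J1  (C1 outputs effort q/C1)
β4 stroke→J1  (prefer integral on C2)
β0 stroke→GY1  (closing 1-jn rule on J1)
β1 stroke→GY1  (through GY1, causality inverts; strokes same side of GY1)
β2 stroke→J2  (common-f at J2 fixed by 1)
β6 stroke→J3  (J3: bond 2 brought flow, rest push out)

dq_C3/dt = -q_C1/16 - q_C2/4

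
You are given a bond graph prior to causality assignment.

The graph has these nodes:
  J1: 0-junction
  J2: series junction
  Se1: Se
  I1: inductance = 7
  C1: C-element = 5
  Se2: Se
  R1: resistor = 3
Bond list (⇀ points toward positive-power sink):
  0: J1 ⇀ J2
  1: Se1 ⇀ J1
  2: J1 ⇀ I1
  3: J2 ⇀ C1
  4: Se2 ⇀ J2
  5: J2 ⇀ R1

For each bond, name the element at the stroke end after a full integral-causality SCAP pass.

#0 |J2
#1 |J1
#2 |I1
#3 |J2
#4 |J2
#5 |R1

β1 |J1  (source Se1 imposes e)
β4 |J2  (source Se2 imposes e)
β0 |J2  (J1: bond 1 brought effort, rest push out)
β2 |I1  (common-e at J1 fixed by 1)
β3 |J2  (C1: C, integral causality)
β5 |R1  (only one flow-in slot at J2)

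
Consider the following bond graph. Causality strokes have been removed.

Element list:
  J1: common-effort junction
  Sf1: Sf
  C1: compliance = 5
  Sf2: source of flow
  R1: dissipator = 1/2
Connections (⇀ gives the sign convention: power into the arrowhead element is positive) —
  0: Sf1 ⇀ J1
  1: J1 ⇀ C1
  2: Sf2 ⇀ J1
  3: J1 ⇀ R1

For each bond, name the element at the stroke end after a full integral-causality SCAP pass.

bond 0 stroke→Sf1  (source Sf1 imposes f)
bond 2 stroke→Sf2  (Sf2: flow source, stroke at near end)
bond 1 stroke→J1  (C1 outputs effort q/C1)
bond 3 stroke→R1  (0-jn J1 has e-setter on 1)

β0 stroke at Sf1
β1 stroke at J1
β2 stroke at Sf2
β3 stroke at R1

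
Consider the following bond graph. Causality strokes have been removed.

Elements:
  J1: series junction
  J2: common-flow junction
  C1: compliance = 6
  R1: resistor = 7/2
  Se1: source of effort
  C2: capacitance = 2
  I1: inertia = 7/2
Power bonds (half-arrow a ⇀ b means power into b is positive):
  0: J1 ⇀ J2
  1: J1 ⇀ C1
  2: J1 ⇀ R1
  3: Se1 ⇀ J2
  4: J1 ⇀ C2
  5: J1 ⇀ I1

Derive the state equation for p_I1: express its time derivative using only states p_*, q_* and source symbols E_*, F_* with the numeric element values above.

dp_I1/dt = E_Se1 - p_I1 - q_C1/6 - q_C2/2

β3 |J2  (Se1: effort source, stroke at far end)
β0 |J1  (J2 needs exactly one f-in)
β1 |J1  (C1: C, integral causality)
β4 |J1  (prefer integral on C2)
β5 |I1  (prefer integral on I1)
β2 |J1  (1-jn J1 has f-setter on 5)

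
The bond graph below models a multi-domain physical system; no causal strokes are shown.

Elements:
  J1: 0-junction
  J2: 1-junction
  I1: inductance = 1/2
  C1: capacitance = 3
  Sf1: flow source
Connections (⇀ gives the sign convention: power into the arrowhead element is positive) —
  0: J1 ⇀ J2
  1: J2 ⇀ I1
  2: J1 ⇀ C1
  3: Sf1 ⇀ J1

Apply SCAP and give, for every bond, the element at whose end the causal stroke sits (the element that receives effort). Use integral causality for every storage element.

#3 stroke→Sf1  (Sf1: flow source, stroke at near end)
#1 stroke→I1  (I1 outputs flow p/I1)
#0 stroke→J2  (J2: bond 1 brought flow, rest push out)
#2 stroke→J1  (only one effort-in slot at J1)

#0 |J2
#1 |I1
#2 |J1
#3 |Sf1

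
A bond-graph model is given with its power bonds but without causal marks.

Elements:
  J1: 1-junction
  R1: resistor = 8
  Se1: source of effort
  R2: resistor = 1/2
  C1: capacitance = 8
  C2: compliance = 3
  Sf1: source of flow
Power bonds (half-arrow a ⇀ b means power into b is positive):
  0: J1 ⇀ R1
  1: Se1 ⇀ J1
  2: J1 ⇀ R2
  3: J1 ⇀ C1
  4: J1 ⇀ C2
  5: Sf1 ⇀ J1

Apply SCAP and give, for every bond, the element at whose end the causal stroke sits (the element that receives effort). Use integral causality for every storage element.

b1 stroke→J1  (Se1 (Se) sets effort on bond)
b5 stroke→Sf1  (Sf1: flow source, stroke at near end)
b0 stroke→J1  (common-f at J1 fixed by 5)
b2 stroke→J1  (common-f at J1 fixed by 5)
b3 stroke→J1  (J1: bond 5 brought flow, rest push out)
b4 stroke→J1  (1-jn J1 has f-setter on 5)

b0 stroke→J1
b1 stroke→J1
b2 stroke→J1
b3 stroke→J1
b4 stroke→J1
b5 stroke→Sf1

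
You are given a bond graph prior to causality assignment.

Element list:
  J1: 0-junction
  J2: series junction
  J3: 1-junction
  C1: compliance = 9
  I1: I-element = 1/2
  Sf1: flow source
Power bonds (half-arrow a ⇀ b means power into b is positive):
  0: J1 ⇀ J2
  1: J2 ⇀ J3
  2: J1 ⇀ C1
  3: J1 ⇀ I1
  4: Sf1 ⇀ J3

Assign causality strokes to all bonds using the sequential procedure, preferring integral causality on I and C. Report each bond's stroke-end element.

b4 →Sf1  (Sf1 fixes flow; stroke at Sf1)
b1 →J3  (J3: bond 4 brought flow, rest push out)
b0 →J2  (J2 flow already set via bond 1)
b2 →J1  (C1 outputs effort q/C1)
b3 →I1  (J1: bond 2 brought effort, rest push out)

β0 stroke at J2
β1 stroke at J3
β2 stroke at J1
β3 stroke at I1
β4 stroke at Sf1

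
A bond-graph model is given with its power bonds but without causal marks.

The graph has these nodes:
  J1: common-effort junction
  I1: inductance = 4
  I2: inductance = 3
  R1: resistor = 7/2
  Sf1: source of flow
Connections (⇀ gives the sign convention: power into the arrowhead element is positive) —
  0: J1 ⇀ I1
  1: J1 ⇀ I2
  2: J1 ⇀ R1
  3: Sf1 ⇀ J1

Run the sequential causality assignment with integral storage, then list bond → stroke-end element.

β3 |Sf1  (source Sf1 imposes f)
β0 |I1  (prefer integral on I1)
β1 |I2  (I2: I, integral causality)
β2 |J1  (only one effort-in slot at J1)

#0 |I1
#1 |I2
#2 |J1
#3 |Sf1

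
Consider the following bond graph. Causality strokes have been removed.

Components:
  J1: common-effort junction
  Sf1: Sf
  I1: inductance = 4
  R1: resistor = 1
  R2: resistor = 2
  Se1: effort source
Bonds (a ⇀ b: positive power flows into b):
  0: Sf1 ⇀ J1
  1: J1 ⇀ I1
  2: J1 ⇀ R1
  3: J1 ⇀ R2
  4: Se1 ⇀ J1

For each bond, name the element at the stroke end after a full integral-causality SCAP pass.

b0 stroke at Sf1  (source Sf1 imposes f)
b4 stroke at J1  (Se1 (Se) sets effort on bond)
b1 stroke at I1  (0-jn J1 has e-setter on 4)
b2 stroke at R1  (J1: bond 4 brought effort, rest push out)
b3 stroke at R2  (J1: bond 4 brought effort, rest push out)

bond 0 →Sf1
bond 1 →I1
bond 2 →R1
bond 3 →R2
bond 4 →J1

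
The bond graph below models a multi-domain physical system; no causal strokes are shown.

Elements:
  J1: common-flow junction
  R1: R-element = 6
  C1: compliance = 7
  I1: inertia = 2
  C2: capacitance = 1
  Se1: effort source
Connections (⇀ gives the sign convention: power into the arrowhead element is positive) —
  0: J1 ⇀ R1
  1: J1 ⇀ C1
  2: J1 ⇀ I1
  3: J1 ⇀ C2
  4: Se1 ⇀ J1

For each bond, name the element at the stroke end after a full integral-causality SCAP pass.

#0 →J1
#1 →J1
#2 →I1
#3 →J1
#4 →J1

#4 stroke→J1  (source Se1 imposes e)
#1 stroke→J1  (C1 outputs effort q/C1)
#2 stroke→I1  (I1 outputs flow p/I1)
#0 stroke→J1  (J1: bond 2 brought flow, rest push out)
#3 stroke→J1  (J1: bond 2 brought flow, rest push out)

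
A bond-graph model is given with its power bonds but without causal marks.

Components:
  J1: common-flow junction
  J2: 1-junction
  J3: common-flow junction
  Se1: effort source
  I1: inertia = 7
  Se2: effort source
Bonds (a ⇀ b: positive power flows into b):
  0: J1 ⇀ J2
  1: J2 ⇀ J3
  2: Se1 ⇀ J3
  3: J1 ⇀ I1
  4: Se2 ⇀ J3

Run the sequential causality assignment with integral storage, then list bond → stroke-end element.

bond 0 |J1
bond 1 |J2
bond 2 |J3
bond 3 |I1
bond 4 |J3

#2 stroke→J3  (Se1: effort source, stroke at far end)
#4 stroke→J3  (source Se2 imposes e)
#1 stroke→J2  (closing 1-jn rule on J3)
#0 stroke→J1  (J2 needs exactly one f-in)
#3 stroke→I1  (closing 1-jn rule on J1)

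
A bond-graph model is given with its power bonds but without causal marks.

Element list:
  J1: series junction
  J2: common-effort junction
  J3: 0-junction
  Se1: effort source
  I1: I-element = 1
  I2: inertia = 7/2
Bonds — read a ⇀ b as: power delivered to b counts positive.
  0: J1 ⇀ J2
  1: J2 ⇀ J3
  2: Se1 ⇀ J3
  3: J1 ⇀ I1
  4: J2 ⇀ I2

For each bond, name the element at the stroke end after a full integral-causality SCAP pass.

bond 2 |J3  (Se1: effort source, stroke at far end)
bond 1 |J2  (0-jn J3 has e-setter on 2)
bond 0 |J1  (common-e at J2 fixed by 1)
bond 4 |I2  (0-jn J2 has e-setter on 1)
bond 3 |I1  (closing 1-jn rule on J1)

#0 stroke→J1
#1 stroke→J2
#2 stroke→J3
#3 stroke→I1
#4 stroke→I2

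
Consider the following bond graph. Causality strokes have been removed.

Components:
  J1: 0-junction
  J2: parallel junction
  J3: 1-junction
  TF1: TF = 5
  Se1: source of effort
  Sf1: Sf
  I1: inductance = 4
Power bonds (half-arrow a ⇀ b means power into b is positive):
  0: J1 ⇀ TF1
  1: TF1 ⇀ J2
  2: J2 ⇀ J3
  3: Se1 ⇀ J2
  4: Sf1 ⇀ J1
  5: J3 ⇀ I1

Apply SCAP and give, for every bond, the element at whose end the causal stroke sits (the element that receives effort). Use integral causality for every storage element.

bond 0 stroke→J1
bond 1 stroke→TF1
bond 2 stroke→J3
bond 3 stroke→J2
bond 4 stroke→Sf1
bond 5 stroke→I1

#3 stroke→J2  (Se1 (Se) sets effort on bond)
#4 stroke→Sf1  (Sf1 fixes flow; stroke at Sf1)
#0 stroke→J1  (closing 0-jn rule on J1)
#1 stroke→TF1  (J2 effort already set via bond 3)
#2 stroke→J3  (common-e at J2 fixed by 3)
#5 stroke→I1  (closing 1-jn rule on J3)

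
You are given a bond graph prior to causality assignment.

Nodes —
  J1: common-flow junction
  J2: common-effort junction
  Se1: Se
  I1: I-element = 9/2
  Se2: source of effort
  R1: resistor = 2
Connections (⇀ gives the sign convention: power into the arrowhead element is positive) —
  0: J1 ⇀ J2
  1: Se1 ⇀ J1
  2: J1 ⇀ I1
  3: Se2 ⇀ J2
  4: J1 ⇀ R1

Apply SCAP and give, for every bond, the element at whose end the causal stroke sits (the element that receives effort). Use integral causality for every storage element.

#1 stroke→J1  (source Se1 imposes e)
#3 stroke→J2  (Se2 fixes effort; stroke away)
#0 stroke→J1  (common-e at J2 fixed by 3)
#2 stroke→I1  (I1 outputs flow p/I1)
#4 stroke→J1  (J1: bond 2 brought flow, rest push out)

bond 0 stroke→J1
bond 1 stroke→J1
bond 2 stroke→I1
bond 3 stroke→J2
bond 4 stroke→J1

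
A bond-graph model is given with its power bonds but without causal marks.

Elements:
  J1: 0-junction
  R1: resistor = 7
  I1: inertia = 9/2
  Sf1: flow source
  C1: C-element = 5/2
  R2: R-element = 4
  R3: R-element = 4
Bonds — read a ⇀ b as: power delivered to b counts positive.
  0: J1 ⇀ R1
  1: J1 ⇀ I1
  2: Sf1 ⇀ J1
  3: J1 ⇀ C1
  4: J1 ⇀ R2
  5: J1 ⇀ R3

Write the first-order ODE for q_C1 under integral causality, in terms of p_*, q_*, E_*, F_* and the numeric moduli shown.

dq_C1/dt = F_Sf1 - 2*p_I1/9 - 9*q_C1/35

#2 stroke at Sf1  (Sf1 (Sf) sets flow on bond)
#1 stroke at I1  (I1: I, integral causality)
#3 stroke at J1  (C1: C, integral causality)
#0 stroke at R1  (common-e at J1 fixed by 3)
#4 stroke at R2  (J1: bond 3 brought effort, rest push out)
#5 stroke at R3  (0-jn J1 has e-setter on 3)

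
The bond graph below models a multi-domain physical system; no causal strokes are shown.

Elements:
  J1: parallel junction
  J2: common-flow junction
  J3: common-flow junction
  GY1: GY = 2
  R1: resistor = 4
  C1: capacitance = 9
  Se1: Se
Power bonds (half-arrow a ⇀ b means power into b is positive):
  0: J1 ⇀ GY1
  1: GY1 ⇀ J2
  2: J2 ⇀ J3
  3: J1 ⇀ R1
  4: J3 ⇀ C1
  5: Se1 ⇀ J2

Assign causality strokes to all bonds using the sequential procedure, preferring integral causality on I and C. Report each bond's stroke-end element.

β5 |J2  (Se1: effort source, stroke at far end)
β4 |J3  (C1 outputs effort q/C1)
β2 |J2  (only one flow-in slot at J3)
β1 |GY1  (only one flow-in slot at J2)
β0 |GY1  (GY1: gyrator matches bond 1)
β3 |J1  (J1 needs exactly one e-in)

#0 →GY1
#1 →GY1
#2 →J2
#3 →J1
#4 →J3
#5 →J2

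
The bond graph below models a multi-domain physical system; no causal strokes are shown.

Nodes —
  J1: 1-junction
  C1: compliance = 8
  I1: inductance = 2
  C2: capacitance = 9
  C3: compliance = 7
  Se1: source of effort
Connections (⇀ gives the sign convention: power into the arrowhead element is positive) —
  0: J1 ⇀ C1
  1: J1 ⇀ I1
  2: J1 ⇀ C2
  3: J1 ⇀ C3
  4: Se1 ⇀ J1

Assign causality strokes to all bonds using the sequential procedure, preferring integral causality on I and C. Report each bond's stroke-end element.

bond 0 |J1
bond 1 |I1
bond 2 |J1
bond 3 |J1
bond 4 |J1

bond 4 |J1  (source Se1 imposes e)
bond 0 |J1  (C1 outputs effort q/C1)
bond 1 |I1  (I1 outputs flow p/I1)
bond 2 |J1  (J1: bond 1 brought flow, rest push out)
bond 3 |J1  (J1: bond 1 brought flow, rest push out)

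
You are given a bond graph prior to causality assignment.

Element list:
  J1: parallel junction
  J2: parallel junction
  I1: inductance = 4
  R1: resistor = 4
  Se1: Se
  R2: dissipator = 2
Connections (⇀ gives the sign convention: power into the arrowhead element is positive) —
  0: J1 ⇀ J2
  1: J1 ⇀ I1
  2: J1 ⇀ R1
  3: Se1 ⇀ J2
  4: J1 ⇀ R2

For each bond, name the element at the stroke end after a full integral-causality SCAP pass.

bond 3 stroke at J2  (Se1 fixes effort; stroke away)
bond 0 stroke at J1  (J2: bond 3 brought effort, rest push out)
bond 1 stroke at I1  (0-jn J1 has e-setter on 0)
bond 2 stroke at R1  (0-jn J1 has e-setter on 0)
bond 4 stroke at R2  (common-e at J1 fixed by 0)

b0 |J1
b1 |I1
b2 |R1
b3 |J2
b4 |R2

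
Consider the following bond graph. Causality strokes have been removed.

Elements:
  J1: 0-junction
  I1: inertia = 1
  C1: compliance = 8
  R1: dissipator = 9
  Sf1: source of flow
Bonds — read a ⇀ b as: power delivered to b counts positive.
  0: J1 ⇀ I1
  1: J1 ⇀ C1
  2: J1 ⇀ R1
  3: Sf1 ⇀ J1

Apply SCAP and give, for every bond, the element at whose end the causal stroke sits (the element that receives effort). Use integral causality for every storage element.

#0 stroke→I1
#1 stroke→J1
#2 stroke→R1
#3 stroke→Sf1

bond 3 stroke at Sf1  (Sf1 (Sf) sets flow on bond)
bond 0 stroke at I1  (I1: I, integral causality)
bond 1 stroke at J1  (C1: C, integral causality)
bond 2 stroke at R1  (J1 effort already set via bond 1)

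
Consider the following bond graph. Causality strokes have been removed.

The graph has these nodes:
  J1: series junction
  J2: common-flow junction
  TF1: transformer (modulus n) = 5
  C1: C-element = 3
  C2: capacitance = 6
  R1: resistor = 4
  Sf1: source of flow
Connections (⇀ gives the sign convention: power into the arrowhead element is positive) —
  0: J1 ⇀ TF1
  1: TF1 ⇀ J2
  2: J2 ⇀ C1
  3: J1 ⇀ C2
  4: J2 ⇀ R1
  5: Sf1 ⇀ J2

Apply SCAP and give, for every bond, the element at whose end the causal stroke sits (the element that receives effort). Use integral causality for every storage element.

#0 |TF1
#1 |J2
#2 |J2
#3 |J1
#4 |J2
#5 |Sf1

b5 stroke at Sf1  (source Sf1 imposes f)
b1 stroke at J2  (J2: bond 5 brought flow, rest push out)
b2 stroke at J2  (1-jn J2 has f-setter on 5)
b4 stroke at J2  (J2 flow already set via bond 5)
b0 stroke at TF1  (TF TF1: opposite of bond 1)
b3 stroke at J1  (J1: bond 0 brought flow, rest push out)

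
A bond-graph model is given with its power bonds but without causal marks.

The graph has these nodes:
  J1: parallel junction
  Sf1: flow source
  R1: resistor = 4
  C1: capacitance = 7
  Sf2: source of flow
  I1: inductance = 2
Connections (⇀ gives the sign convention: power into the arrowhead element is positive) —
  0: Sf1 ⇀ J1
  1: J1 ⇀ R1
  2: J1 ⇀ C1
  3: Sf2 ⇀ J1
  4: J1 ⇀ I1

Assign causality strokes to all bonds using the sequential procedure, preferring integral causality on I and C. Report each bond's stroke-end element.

b0 |Sf1  (Sf1: flow source, stroke at near end)
b3 |Sf2  (Sf2 (Sf) sets flow on bond)
b2 |J1  (C1 outputs effort q/C1)
b1 |R1  (J1: bond 2 brought effort, rest push out)
b4 |I1  (J1 effort already set via bond 2)

b0 stroke→Sf1
b1 stroke→R1
b2 stroke→J1
b3 stroke→Sf2
b4 stroke→I1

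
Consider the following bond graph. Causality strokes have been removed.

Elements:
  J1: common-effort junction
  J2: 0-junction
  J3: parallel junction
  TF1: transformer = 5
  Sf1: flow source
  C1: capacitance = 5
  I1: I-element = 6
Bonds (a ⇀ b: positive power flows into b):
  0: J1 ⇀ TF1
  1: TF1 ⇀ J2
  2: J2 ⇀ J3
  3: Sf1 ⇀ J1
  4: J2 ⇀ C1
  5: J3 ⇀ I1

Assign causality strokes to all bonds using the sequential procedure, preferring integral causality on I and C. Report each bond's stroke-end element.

#0 stroke at J1
#1 stroke at TF1
#2 stroke at J3
#3 stroke at Sf1
#4 stroke at J2
#5 stroke at I1

β3 stroke at Sf1  (Sf1 fixes flow; stroke at Sf1)
β0 stroke at J1  (only one effort-in slot at J1)
β1 stroke at TF1  (through TF1, causality passes straight; one stroke at TF1)
β4 stroke at J2  (C1 outputs effort q/C1)
β2 stroke at J3  (J2: bond 4 brought effort, rest push out)
β5 stroke at I1  (0-jn J3 has e-setter on 2)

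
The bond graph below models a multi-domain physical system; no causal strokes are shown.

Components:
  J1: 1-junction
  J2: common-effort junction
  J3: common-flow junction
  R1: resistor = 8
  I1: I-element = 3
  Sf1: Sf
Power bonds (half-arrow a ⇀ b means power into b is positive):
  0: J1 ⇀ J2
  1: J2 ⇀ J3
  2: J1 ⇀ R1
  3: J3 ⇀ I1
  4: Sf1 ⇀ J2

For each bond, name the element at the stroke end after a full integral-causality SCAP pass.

b4 |Sf1  (source Sf1 imposes f)
b3 |I1  (prefer integral on I1)
b1 |J3  (J3 flow already set via bond 3)
b0 |J2  (only one effort-in slot at J2)
b2 |J1  (J1 flow already set via bond 0)

b0 stroke at J2
b1 stroke at J3
b2 stroke at J1
b3 stroke at I1
b4 stroke at Sf1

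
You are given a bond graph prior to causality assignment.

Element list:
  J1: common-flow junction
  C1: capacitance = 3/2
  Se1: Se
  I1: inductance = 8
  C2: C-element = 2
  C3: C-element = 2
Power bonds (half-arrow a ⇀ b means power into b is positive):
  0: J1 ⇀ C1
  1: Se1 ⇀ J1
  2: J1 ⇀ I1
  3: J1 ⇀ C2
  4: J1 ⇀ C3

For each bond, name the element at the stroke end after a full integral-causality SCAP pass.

bond 1 →J1  (Se1: effort source, stroke at far end)
bond 0 →J1  (prefer integral on C1)
bond 2 →I1  (I1 integral (f out))
bond 3 →J1  (J1: bond 2 brought flow, rest push out)
bond 4 →J1  (J1: bond 2 brought flow, rest push out)

b0 |J1
b1 |J1
b2 |I1
b3 |J1
b4 |J1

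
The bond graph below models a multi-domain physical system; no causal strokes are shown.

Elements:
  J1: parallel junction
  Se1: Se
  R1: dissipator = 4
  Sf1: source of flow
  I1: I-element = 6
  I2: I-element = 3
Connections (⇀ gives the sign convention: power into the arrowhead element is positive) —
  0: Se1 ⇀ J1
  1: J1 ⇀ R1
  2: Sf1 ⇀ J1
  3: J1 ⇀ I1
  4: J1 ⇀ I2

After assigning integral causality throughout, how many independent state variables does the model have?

2  (I1, I2 all integral)

β0 stroke at J1  (Se1 fixes effort; stroke away)
β2 stroke at Sf1  (Sf1 (Sf) sets flow on bond)
β1 stroke at R1  (common-e at J1 fixed by 0)
β3 stroke at I1  (J1: bond 0 brought effort, rest push out)
β4 stroke at I2  (0-jn J1 has e-setter on 0)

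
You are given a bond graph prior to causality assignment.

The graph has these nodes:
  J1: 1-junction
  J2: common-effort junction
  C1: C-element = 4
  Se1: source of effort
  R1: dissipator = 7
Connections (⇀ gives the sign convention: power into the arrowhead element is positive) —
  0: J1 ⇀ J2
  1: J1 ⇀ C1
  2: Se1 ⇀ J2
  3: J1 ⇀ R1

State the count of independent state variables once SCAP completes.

1  (C1 all integral)

b2 |J2  (Se1 fixes effort; stroke away)
b0 |J1  (common-e at J2 fixed by 2)
b1 |J1  (C1 integral (e out))
b3 |R1  (J1 needs exactly one f-in)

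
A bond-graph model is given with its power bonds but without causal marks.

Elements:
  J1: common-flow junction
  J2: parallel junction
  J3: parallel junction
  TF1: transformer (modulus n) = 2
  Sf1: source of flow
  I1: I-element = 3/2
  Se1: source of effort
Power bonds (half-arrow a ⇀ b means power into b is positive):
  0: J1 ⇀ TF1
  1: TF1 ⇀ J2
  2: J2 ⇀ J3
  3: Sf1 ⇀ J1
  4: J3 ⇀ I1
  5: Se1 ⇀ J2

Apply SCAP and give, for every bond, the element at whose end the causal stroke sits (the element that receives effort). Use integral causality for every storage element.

#3 stroke→Sf1  (Sf1: flow source, stroke at near end)
#5 stroke→J2  (source Se1 imposes e)
#0 stroke→J1  (common-f at J1 fixed by 3)
#1 stroke→TF1  (J2: bond 5 brought effort, rest push out)
#2 stroke→J3  (J2: bond 5 brought effort, rest push out)
#4 stroke→I1  (J3 effort already set via bond 2)

bond 0 |J1
bond 1 |TF1
bond 2 |J3
bond 3 |Sf1
bond 4 |I1
bond 5 |J2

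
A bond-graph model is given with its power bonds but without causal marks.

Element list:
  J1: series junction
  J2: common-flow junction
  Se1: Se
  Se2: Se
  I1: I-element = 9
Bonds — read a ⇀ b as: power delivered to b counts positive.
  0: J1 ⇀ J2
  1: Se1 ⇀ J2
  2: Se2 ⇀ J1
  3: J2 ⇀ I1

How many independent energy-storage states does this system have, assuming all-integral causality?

1  (I1 all integral)

bond 1 |J2  (source Se1 imposes e)
bond 2 |J1  (source Se2 imposes e)
bond 0 |J2  (J1 needs exactly one f-in)
bond 3 |I1  (J2: last free bond brings flow in)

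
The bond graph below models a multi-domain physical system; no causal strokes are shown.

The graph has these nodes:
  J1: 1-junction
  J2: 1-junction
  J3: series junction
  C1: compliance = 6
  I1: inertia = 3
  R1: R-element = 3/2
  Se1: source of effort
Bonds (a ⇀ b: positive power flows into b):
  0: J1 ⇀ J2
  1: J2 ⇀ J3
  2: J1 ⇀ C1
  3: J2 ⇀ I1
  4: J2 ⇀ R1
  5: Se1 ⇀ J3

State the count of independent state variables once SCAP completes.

β5 stroke at J3  (Se1: effort source, stroke at far end)
β1 stroke at J2  (J3: last free bond brings flow in)
β2 stroke at J1  (prefer integral on C1)
β0 stroke at J2  (J1: last free bond brings flow in)
β3 stroke at I1  (I1 integral (f out))
β4 stroke at J2  (common-f at J2 fixed by 3)

2  (C1, I1 all integral)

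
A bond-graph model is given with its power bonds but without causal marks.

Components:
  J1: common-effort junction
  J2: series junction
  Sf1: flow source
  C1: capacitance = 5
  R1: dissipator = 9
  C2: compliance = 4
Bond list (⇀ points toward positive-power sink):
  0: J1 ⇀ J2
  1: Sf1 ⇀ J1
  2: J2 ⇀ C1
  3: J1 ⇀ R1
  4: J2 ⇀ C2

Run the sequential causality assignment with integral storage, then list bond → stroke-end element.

bond 0 →J1
bond 1 →Sf1
bond 2 →J2
bond 3 →R1
bond 4 →J2

bond 1 stroke→Sf1  (Sf1 (Sf) sets flow on bond)
bond 2 stroke→J2  (C1: C, integral causality)
bond 4 stroke→J2  (C2 outputs effort q/C2)
bond 0 stroke→J1  (J2: last free bond brings flow in)
bond 3 stroke→R1  (0-jn J1 has e-setter on 0)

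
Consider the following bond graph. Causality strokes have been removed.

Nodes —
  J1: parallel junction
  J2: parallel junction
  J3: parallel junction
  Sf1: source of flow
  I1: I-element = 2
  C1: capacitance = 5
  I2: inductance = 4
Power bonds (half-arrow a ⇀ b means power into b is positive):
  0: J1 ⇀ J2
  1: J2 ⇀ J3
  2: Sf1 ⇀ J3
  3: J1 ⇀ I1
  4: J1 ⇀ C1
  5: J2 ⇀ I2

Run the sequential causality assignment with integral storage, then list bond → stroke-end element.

b2 |Sf1  (source Sf1 imposes f)
b1 |J3  (J3 needs exactly one e-in)
b3 |I1  (I1 outputs flow p/I1)
b4 |J1  (prefer integral on C1)
b0 |J2  (J1 effort already set via bond 4)
b5 |I2  (J2: bond 0 brought effort, rest push out)

#0 stroke at J2
#1 stroke at J3
#2 stroke at Sf1
#3 stroke at I1
#4 stroke at J1
#5 stroke at I2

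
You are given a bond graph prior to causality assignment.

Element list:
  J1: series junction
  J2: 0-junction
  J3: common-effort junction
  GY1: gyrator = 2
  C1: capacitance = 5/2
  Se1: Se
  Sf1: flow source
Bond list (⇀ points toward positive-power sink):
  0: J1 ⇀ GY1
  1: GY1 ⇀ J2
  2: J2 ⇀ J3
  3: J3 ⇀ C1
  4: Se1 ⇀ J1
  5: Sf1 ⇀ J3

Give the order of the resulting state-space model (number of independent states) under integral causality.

bond 4 stroke→J1  (Se1 (Se) sets effort on bond)
bond 5 stroke→Sf1  (Sf1: flow source, stroke at near end)
bond 0 stroke→GY1  (J1 needs exactly one f-in)
bond 1 stroke→GY1  (through GY1, causality inverts; strokes same side of GY1)
bond 2 stroke→J2  (closing 0-jn rule on J2)
bond 3 stroke→J3  (J3 needs exactly one e-in)

1  (C1 all integral)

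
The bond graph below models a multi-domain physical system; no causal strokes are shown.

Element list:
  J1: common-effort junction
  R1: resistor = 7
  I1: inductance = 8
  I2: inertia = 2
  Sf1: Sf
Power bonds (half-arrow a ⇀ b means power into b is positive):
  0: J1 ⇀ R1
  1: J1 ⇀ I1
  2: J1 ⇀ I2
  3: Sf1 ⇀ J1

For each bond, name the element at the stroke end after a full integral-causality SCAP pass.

b3 stroke at Sf1  (source Sf1 imposes f)
b1 stroke at I1  (I1: I, integral causality)
b2 stroke at I2  (I2 integral (f out))
b0 stroke at J1  (J1: last free bond brings effort in)

b0 →J1
b1 →I1
b2 →I2
b3 →Sf1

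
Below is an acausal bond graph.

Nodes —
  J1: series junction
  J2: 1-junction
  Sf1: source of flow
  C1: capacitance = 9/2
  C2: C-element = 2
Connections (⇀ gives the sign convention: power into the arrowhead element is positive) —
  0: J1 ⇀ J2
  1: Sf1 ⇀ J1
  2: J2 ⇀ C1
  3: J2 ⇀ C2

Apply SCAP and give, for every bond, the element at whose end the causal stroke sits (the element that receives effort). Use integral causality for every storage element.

β0 stroke at J1
β1 stroke at Sf1
β2 stroke at J2
β3 stroke at J2

#1 stroke at Sf1  (Sf1: flow source, stroke at near end)
#0 stroke at J1  (J1 flow already set via bond 1)
#2 stroke at J2  (1-jn J2 has f-setter on 0)
#3 stroke at J2  (J2 flow already set via bond 0)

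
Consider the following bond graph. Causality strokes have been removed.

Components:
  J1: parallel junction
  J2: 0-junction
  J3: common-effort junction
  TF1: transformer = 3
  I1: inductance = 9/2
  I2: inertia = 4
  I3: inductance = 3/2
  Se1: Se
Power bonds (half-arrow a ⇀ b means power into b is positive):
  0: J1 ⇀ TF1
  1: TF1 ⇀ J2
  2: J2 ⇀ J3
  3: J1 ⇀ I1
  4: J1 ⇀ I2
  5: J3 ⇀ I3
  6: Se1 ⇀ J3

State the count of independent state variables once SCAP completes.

b6 stroke at J3  (Se1 fixes effort; stroke away)
b2 stroke at J2  (common-e at J3 fixed by 6)
b5 stroke at I3  (J3 effort already set via bond 6)
b1 stroke at TF1  (J2 effort already set via bond 2)
b0 stroke at J1  (TF TF1: opposite of bond 1)
b3 stroke at I1  (J1 effort already set via bond 0)
b4 stroke at I2  (J1 effort already set via bond 0)

3  (I1, I2, I3 all integral)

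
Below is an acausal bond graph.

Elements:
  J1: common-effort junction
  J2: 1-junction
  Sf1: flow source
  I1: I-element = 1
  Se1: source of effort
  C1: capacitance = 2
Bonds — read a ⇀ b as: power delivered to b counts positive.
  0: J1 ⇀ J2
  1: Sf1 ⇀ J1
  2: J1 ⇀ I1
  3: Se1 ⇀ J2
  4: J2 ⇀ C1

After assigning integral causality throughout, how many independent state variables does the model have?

#1 →Sf1  (Sf1 (Sf) sets flow on bond)
#3 →J2  (Se1 (Se) sets effort on bond)
#2 →I1  (I1 integral (f out))
#0 →J1  (J1: last free bond brings effort in)
#4 →J2  (J2: bond 0 brought flow, rest push out)

2  (C1, I1 all integral)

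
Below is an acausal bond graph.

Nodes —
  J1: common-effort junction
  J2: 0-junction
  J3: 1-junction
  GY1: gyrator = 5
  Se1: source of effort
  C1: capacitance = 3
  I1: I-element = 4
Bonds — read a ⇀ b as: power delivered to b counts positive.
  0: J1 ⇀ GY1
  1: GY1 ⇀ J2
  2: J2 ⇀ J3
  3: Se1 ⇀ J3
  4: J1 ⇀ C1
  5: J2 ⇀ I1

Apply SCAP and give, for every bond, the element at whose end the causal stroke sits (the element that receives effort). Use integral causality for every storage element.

bond 3 stroke at J3  (source Se1 imposes e)
bond 2 stroke at J2  (only one flow-in slot at J3)
bond 1 stroke at GY1  (J2 effort already set via bond 2)
bond 5 stroke at I1  (J2 effort already set via bond 2)
bond 0 stroke at GY1  (through GY1, causality inverts; strokes same side of GY1)
bond 4 stroke at J1  (J1: last free bond brings effort in)

bond 0 stroke→GY1
bond 1 stroke→GY1
bond 2 stroke→J2
bond 3 stroke→J3
bond 4 stroke→J1
bond 5 stroke→I1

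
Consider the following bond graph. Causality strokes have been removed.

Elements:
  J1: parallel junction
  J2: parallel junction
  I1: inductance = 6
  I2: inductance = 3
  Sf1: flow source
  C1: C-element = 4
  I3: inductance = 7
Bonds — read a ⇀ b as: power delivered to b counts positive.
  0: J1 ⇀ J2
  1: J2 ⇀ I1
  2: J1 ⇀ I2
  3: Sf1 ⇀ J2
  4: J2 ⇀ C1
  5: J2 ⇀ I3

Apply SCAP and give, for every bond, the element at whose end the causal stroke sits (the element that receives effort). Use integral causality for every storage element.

#3 →Sf1  (Sf1 fixes flow; stroke at Sf1)
#1 →I1  (prefer integral on I1)
#2 →I2  (prefer integral on I2)
#0 →J1  (J1 needs exactly one e-in)
#4 →J2  (prefer integral on C1)
#5 →I3  (0-jn J2 has e-setter on 4)

β0 stroke→J1
β1 stroke→I1
β2 stroke→I2
β3 stroke→Sf1
β4 stroke→J2
β5 stroke→I3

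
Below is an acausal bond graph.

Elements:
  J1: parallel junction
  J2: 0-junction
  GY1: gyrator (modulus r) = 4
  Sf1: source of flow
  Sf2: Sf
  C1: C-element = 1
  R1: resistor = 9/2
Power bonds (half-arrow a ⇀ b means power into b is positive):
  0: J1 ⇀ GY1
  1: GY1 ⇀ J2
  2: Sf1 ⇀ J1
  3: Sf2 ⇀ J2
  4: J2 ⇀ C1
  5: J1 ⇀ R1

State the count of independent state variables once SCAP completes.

β2 stroke at Sf1  (source Sf1 imposes f)
β3 stroke at Sf2  (Sf2 (Sf) sets flow on bond)
β4 stroke at J2  (C1 integral (e out))
β1 stroke at GY1  (J2 effort already set via bond 4)
β0 stroke at GY1  (GY GY1: same side as bond 1)
β5 stroke at J1  (closing 0-jn rule on J1)

1  (C1 all integral)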